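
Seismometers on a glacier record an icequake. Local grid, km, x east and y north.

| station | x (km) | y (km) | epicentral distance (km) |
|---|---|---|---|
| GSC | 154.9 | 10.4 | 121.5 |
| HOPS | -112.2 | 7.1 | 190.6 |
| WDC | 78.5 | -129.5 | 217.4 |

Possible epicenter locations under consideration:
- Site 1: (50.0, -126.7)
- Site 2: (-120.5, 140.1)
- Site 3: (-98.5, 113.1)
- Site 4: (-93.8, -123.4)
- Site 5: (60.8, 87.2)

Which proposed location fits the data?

Site 5

For each candidate, compare |candidate − station| to the reported distance:
Site 1: residuals GSC 51.1, HOPS 19.7, WDC 188.8 → max 188.8 km
Site 2: residuals GSC 182.9, HOPS 57.3, WDC 117.7 → max 182.9 km
Site 3: residuals GSC 151.9, HOPS 83.7, WDC 82.9 → max 151.9 km
Site 4: residuals GSC 160.9, HOPS 58.8, WDC 45.0 → max 160.9 km
Site 5: residuals GSC 0.0, HOPS 0.0, WDC 0.0 → max 0.0 km
Only Site 5 has all residuals ≈ 0.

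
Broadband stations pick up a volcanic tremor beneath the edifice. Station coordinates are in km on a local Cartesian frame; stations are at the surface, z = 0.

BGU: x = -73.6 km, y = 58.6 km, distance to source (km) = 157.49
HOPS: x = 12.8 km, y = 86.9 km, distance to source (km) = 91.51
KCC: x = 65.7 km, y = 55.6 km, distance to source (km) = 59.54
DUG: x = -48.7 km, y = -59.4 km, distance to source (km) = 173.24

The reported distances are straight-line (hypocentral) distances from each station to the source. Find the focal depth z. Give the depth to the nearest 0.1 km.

Each station gives a sphere (x−x_i)² + (y−y_i)² + z² = d_i² (stations at z=0).
Subtracting the BGU sphere from HOPS and KCC: z² cancels, leaving linear equations in x and y:
172.8 x + 56.6 y = 15293.55
278.6 x − 6.0 y = 19815.02
Solving: x ≈ 72.196, y ≈ 49.790 km (keep extra digits for the depth step; rounded: 72.2, 49.8).
Then from the BGU sphere: z² = 157.49² − (x + 73.6)² − (y − 58.6)² with x = 72.196, y = 49.790, so z ≈ 58.898 ≈ 58.9 km.

58.9 km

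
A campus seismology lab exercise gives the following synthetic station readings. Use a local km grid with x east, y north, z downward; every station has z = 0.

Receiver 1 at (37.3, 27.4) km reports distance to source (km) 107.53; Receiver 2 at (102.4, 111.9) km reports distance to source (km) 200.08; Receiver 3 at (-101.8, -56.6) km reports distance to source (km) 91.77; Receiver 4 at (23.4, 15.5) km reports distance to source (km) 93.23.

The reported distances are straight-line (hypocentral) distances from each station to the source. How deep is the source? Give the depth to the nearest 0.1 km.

Each station gives a sphere (x−x_i)² + (y−y_i)² + z² = d_i² (stations at z=0).
Subtracting the Receiver 1 sphere from Receiver 2 and Receiver 3: z² cancels, leaving linear equations in x and y:
130.2 x + 169.0 y = -7603.99
-278.2 x − 168.0 y = 14565.72
Solving: x ≈ -47.098, y ≈ -8.709 km (keep extra digits for the depth step; rounded: -47.1, -8.7).
Then from the Receiver 1 sphere: z² = 107.53² − (x − 37.3)² − (y − 27.4)² with x = -47.098, y = -8.709, so z ≈ 55.998 ≈ 56.0 km.

depth ≈ 56.0 km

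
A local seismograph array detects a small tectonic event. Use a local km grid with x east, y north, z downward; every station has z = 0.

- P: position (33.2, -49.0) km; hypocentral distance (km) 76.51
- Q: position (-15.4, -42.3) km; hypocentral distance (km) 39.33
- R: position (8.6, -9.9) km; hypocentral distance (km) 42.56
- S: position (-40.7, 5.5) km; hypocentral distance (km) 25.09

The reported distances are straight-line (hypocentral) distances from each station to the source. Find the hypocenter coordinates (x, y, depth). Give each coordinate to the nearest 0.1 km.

(-30.5, -10.1, 16.8)

Each station gives a sphere (x−x_i)² + (y−y_i)² + z² = d_i² (stations at z=0).
Subtracting the P sphere from Q and R: z² cancels, leaving linear equations in x and y:
-97.2 x + 13.4 y = 2830.14
-49.2 x + 78.2 y = 711.16
Solving: x ≈ -30.509, y ≈ -10.101 km (keep extra digits for the depth step; rounded: -30.5, -10.1).
Then from the P sphere: z² = 76.51² − (x − 33.2)² − (y + 49.0)² with x = -30.509, y = -10.101, so z ≈ 16.787 ≈ 16.8 km.
Check against S (with the unrounded solution): distance 25.08 ≈ 25.09 km. ✓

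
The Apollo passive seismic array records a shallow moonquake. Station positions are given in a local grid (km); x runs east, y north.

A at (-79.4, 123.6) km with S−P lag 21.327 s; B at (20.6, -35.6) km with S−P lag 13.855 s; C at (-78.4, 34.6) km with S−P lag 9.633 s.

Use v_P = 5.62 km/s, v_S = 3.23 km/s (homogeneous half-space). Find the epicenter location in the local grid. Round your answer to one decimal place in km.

(-84.6, -38.3)

Distance from S−P lag: d = Δt · v_P v_S / (v_P − v_S) = Δt · (5.62·3.23)/(5.62−3.23) ≈ 7.5952·Δt.
So d_A = 161.98, d_B = 105.23, d_C = 73.16 km.
Circle about each station: (x + 79.4)² + (y − 123.6)² = 161.98²; (x − 20.6)² + (y + 35.6)² = 105.23²; (x + 78.4)² + (y − 34.6)² = 73.16².
Subtracting pairs of circle equations eliminates x²+y² and gives linear equations (the radical axes):
200.0 x − 318.4 y = -4725.43
2.0 x − 178.0 y = 6647.53
Solving the 2×2 system: x ≈ -84.6, y ≈ -38.3 km.
Check against A (with the unrounded x, y): √((x + 79.4)²+(y − 123.6)²) = 161.98 ≈ 161.98 km. ✓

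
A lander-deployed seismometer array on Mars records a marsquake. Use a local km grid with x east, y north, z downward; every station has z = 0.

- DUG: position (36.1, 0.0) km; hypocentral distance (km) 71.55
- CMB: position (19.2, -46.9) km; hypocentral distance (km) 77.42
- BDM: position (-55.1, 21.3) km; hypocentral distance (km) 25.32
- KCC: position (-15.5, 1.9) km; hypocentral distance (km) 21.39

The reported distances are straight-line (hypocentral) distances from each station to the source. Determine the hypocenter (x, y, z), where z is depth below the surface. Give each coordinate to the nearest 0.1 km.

x ≈ -34.6 km, y ≈ 8.3 km, depth ≈ 7.2 km

Each station gives a sphere (x−x_i)² + (y−y_i)² + z² = d_i² (stations at z=0).
Subtracting the DUG sphere from CMB and BDM: z² cancels, leaving linear equations in x and y:
-33.8 x − 93.8 y = 390.59
-182.4 x + 42.6 y = 6664.79
Solving: x ≈ -34.600, y ≈ 8.304 km (keep extra digits for the depth step; rounded: -34.6, 8.3).
Then from the DUG sphere: z² = 71.55² − (x − 36.1)² − y² with x = -34.600, y = 8.304, so z ≈ 7.208 ≈ 7.2 km.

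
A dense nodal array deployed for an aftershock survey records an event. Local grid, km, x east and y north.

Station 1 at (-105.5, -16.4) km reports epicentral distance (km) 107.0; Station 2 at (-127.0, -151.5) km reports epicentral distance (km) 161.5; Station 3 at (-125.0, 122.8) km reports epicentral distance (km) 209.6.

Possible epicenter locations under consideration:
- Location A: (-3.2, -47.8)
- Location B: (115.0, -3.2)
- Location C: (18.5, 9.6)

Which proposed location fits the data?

For each candidate, compare |candidate − station| to the reported distance:
Location A: residuals Station 1 0.0, Station 2 0.0, Station 3 0.0 → max 0.0 km
Location B: residuals Station 1 113.9, Station 2 122.3, Station 3 61.5 → max 122.3 km
Location C: residuals Station 1 19.7, Station 2 55.6, Station 3 26.8 → max 55.6 km
Only Location A has all residuals ≈ 0.

Location A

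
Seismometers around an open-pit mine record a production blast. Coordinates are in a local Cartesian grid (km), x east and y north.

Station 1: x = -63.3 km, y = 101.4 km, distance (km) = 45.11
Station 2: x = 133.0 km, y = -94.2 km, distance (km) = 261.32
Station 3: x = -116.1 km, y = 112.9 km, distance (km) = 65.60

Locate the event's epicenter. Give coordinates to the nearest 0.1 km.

(-78.7, 59.0)

Circle about each station: (x + 63.3)² + (y − 101.4)² = 45.11²; (x − 133.0)² + (y + 94.2)² = 261.32²; (x + 116.1)² + (y − 112.9)² = 65.60².
Subtracting pairs of circle equations eliminates x²+y² and gives linear equations (the radical axes):
392.6 x − 391.2 y = -53979.44
-105.6 x + 23.0 y = 9668.32
Solving the 2×2 system: x ≈ -78.7, y ≈ 59.0 km.
Check against Station 1 (with the unrounded x, y): √((x + 63.3)²+(y − 101.4)²) = 45.12 ≈ 45.11 km. ✓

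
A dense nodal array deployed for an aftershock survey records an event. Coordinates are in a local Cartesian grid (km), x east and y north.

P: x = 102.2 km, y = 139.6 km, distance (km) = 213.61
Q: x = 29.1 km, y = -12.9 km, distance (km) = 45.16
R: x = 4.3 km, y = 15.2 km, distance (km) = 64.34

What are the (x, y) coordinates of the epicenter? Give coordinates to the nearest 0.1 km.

2.1 km east, -49.1 km north

Circle about each station: (x − 102.2)² + (y − 139.6)² = 213.61²; (x − 29.1)² + (y + 12.9)² = 45.16²; (x − 4.3)² + (y − 15.2)² = 64.34².
Subtracting the P equation from the Q and R equations removes the quadratic terms:
-146.2 x − 305.0 y = 14670.03
-195.8 x − 248.8 y = 11806.13
Solving the 2×2 system: x ≈ 2.1, y ≈ -49.1 km.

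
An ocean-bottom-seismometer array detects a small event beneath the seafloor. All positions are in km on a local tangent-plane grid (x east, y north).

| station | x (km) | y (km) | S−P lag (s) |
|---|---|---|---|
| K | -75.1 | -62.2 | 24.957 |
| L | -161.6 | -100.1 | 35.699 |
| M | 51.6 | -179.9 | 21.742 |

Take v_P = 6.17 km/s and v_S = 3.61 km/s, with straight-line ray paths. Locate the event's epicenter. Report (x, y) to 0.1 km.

Distance from S−P lag: d = Δt · v_P v_S / (v_P − v_S) = Δt · (6.17·3.61)/(6.17−3.61) ≈ 8.7007·Δt.
So d_K = 217.14, d_L = 310.61, d_M = 189.17 km.
Circle about each station: (x + 75.1)² + (y + 62.2)² = 217.14²; (x + 161.6)² + (y + 100.1)² = 310.61²; (x − 51.6)² + (y + 179.9)² = 189.17².
Subtracting the K equation from the L and M equations removes the quadratic terms:
-173.0 x − 75.8 y = -22703.07
253.4 x − 235.4 y = 36882.21
Solving the 2×2 system: x ≈ 135.8, y ≈ -10.5 km.

135.8 km east, -10.5 km north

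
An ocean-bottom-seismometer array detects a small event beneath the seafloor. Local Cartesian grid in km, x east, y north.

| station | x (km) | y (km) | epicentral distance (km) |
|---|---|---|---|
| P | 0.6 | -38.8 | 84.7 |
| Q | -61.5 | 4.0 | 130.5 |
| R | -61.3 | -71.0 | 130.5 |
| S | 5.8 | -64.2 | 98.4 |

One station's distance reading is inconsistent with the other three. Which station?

Solve using three stations at a time. Using P, Q, S (subtract circle equations pairwise → linear system) gives (x, y) ≈ (68.7, 11.3).
Distances from that point to each station vs reported:
  P: calculated 84.5 vs reported 84.7 → residual 0.2 km
  Q: calculated 130.4 vs reported 130.5 → residual 0.1 km
  R: calculated 153.8 vs reported 130.5 → residual 23.3 km
  S: calculated 98.2 vs reported 98.4 → residual 0.2 km
P, Q, S are mutually consistent (residuals ≈ 0); R is off by 23.3 km.

R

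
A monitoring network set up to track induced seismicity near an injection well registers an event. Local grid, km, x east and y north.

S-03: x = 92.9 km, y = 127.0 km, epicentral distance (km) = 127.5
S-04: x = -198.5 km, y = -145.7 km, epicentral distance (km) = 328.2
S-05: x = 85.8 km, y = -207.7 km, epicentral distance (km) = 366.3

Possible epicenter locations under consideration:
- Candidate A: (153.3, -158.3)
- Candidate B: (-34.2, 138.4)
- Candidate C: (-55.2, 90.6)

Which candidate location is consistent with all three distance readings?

For each candidate, compare |candidate − station| to the reported distance:
Candidate A: residuals S-03 164.1, S-04 23.8, S-05 282.7 → max 282.7 km
Candidate B: residuals S-03 0.1, S-04 0.0, S-05 0.0 → max 0.1 km
Candidate C: residuals S-03 25.0, S-04 51.8, S-05 36.4 → max 51.8 km
Only Candidate B has all residuals ≈ 0.

Candidate B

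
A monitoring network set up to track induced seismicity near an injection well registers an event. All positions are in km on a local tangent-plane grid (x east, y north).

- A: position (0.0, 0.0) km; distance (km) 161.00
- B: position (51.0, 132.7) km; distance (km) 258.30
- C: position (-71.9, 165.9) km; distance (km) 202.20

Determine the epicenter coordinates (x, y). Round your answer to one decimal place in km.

x ≈ -160.2 km, y ≈ -16.0 km

Circle about each station: x² + y² = 161.00²; (x − 51.0)² + (y − 132.7)² = 258.30²; (x + 71.9)² + (y − 165.9)² = 202.20².
Subtracting the A equation from the B and C equations removes the quadratic terms:
102.0 x + 265.4 y = -20587.60
-143.8 x + 331.8 y = 17728.58
Solving the 2×2 system: x ≈ -160.2, y ≈ -16.0 km.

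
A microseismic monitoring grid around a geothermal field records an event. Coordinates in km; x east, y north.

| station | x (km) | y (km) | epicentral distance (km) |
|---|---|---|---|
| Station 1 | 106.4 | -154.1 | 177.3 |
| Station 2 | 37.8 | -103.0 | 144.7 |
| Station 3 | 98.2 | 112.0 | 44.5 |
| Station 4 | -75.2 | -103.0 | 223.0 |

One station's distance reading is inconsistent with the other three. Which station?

Solve using three stations at a time. Using Station 1, Station 2, Station 4 (subtract circle equations pairwise → linear system) gives (x, y) ≈ (108.7, 23.3).
Distances from that point to each station vs reported:
  Station 1: calculated 177.4 vs reported 177.3 → residual 0.1 km
  Station 2: calculated 144.8 vs reported 144.7 → residual 0.1 km
  Station 3: calculated 89.3 vs reported 44.5 → residual 44.8 km
  Station 4: calculated 223.1 vs reported 223.0 → residual 0.1 km
Station 1, Station 2, Station 4 are mutually consistent (residuals ≈ 0); Station 3 is off by 44.8 km.

Station 3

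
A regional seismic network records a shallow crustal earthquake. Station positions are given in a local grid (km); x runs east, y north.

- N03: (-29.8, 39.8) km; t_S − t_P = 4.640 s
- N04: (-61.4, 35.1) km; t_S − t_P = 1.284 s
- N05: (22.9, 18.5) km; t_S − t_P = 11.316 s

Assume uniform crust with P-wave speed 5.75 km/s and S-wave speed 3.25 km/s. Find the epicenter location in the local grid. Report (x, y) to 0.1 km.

x ≈ -61.4 km, y ≈ 25.5 km

Distance from S−P lag: d = Δt · v_P v_S / (v_P − v_S) = Δt · (5.75·3.25)/(5.75−3.25) ≈ 7.4750·Δt.
So d_N03 = 34.68, d_N04 = 9.60, d_N05 = 84.59 km.
Circle about each station: (x + 29.8)² + (y − 39.8)² = 34.68²; (x + 61.4)² + (y − 35.1)² = 9.60²; (x − 22.9)² + (y − 18.5)² = 84.59².
Subtracting the N03 equation from the N04 and N05 equations removes the quadratic terms:
-63.2 x − 9.4 y = 3640.43
105.4 x − 42.6 y = -7558.19
Solving the 2×2 system: x ≈ -61.4, y ≈ 25.5 km.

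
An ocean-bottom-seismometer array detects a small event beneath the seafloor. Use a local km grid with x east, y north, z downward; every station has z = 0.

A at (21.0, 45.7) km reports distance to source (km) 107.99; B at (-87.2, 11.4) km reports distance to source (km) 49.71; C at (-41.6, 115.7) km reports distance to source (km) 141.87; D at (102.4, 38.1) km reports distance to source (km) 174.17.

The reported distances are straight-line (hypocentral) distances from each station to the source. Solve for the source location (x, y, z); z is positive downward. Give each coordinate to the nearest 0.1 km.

(-59.1, -23.4, 21.7)

Each station gives a sphere (x−x_i)² + (y−y_i)² + z² = d_i² (stations at z=0).
Subtracting the A sphere from B and C: z² cancels, leaving linear equations in x and y:
-216.4 x − 68.6 y = 14395.07
-125.2 x + 140.0 y = 4122.30
Solving: x ≈ -59.100, y ≈ -23.408 km (keep extra digits for the depth step; rounded: -59.1, -23.4).
Then from the A sphere: z² = 107.99² − (x − 21.0)² − (y − 45.7)² with x = -59.100, y = -23.408, so z ≈ 21.678 ≈ 21.7 km.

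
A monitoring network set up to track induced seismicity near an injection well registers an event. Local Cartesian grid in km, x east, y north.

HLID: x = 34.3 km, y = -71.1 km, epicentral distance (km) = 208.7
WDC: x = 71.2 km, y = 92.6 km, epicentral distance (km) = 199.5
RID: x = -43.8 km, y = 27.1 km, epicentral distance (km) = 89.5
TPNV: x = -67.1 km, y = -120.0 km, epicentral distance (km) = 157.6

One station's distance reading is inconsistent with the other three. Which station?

TPNV

Solve using three stations at a time. Using HLID, WDC, RID (subtract circle equations pairwise → linear system) gives (x, y) ≈ (-126.0, 62.5).
Distances from that point to each station vs reported:
  HLID: calculated 208.7 vs reported 208.7 → residual 0.0 km
  WDC: calculated 199.5 vs reported 199.5 → residual 0.0 km
  RID: calculated 89.5 vs reported 89.5 → residual 0.0 km
  TPNV: calculated 191.8 vs reported 157.6 → residual 34.2 km
HLID, WDC, RID are mutually consistent (residuals ≈ 0); TPNV is off by 34.2 km.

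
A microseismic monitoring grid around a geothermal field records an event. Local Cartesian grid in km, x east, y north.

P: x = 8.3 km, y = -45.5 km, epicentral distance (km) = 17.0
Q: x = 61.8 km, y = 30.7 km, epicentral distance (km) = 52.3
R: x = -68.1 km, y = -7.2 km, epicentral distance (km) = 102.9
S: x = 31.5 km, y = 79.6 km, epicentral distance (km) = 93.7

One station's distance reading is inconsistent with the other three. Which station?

P

Solve using three stations at a time. Using Q, R, S (subtract circle equations pairwise → linear system) gives (x, y) ≈ (34.6, -14.1).
Distances from that point to each station vs reported:
  P: calculated 41.0 vs reported 17.0 → residual 24.0 km
  Q: calculated 52.4 vs reported 52.3 → residual 0.1 km
  R: calculated 103.0 vs reported 102.9 → residual 0.1 km
  S: calculated 93.8 vs reported 93.7 → residual 0.1 km
Q, R, S are mutually consistent (residuals ≈ 0); P is off by 24.0 km.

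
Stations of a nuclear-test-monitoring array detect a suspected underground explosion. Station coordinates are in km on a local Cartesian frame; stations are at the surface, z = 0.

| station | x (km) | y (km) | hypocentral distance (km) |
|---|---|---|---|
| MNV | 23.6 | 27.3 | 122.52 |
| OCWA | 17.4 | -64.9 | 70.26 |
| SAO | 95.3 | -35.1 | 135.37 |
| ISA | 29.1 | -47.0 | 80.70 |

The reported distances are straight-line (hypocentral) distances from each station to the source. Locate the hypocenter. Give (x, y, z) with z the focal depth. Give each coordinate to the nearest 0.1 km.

Each station gives a sphere (x−x_i)² + (y−y_i)² + z² = d_i² (stations at z=0).
Subtracting the MNV sphere from OCWA and SAO: z² cancels, leaving linear equations in x and y:
-12.4 x − 184.4 y = 13287.20
143.4 x − 124.8 y = 5697.96
Solving: x ≈ -21.705, y ≈ -70.597 km (keep extra digits for the depth step; rounded: -21.7, -70.6).
Then from the MNV sphere: z² = 122.52² − (x − 23.6)² − (y − 27.3)² with x = -21.705, y = -70.597, so z ≈ 58.093 ≈ 58.1 km.

(-21.7, -70.6, 58.1)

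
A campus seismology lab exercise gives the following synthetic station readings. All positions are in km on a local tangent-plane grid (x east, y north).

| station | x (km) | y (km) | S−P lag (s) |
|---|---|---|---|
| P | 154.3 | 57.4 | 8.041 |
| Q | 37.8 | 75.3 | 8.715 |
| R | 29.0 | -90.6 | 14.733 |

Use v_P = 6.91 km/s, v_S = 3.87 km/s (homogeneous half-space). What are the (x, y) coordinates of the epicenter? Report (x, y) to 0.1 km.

Distance from S−P lag: d = Δt · v_P v_S / (v_P − v_S) = Δt · (6.91·3.87)/(6.91−3.87) ≈ 8.7966·Δt.
So d_P = 70.73, d_Q = 76.66, d_R = 129.60 km.
Circle about each station: (x − 154.3)² + (y − 57.4)² = 70.73²; (x − 37.8)² + (y − 75.3)² = 76.66²; (x − 29.0)² + (y + 90.6)² = 129.60².
Subtracting pairs of circle equations eliminates x²+y² and gives linear equations (the radical axes):
-233.0 x + 35.8 y = -20878.34
-250.6 x − 296.0 y = -29847.32
Solving the 2×2 system: x ≈ 93.0, y ≈ 22.1 km.
Check against P (with the unrounded x, y): √((x − 154.3)²+(y − 57.4)²) = 70.74 ≈ 70.73 km. ✓

x ≈ 93.0 km, y ≈ 22.1 km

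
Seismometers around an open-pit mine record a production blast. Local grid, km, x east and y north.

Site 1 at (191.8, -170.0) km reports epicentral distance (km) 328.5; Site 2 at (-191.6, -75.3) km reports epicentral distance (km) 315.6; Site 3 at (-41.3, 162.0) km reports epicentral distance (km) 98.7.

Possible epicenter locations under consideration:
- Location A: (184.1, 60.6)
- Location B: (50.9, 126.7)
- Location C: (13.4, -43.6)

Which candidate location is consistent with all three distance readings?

For each candidate, compare |candidate − station| to the reported distance:
Location A: residuals Site 1 97.8, Site 2 83.9, Site 3 148.5 → max 148.5 km
Location B: residuals Site 1 0.0, Site 2 0.0, Site 3 0.0 → max 0.0 km
Location C: residuals Site 1 109.9, Site 2 108.2, Site 3 114.1 → max 114.1 km
Only Location B has all residuals ≈ 0.

Location B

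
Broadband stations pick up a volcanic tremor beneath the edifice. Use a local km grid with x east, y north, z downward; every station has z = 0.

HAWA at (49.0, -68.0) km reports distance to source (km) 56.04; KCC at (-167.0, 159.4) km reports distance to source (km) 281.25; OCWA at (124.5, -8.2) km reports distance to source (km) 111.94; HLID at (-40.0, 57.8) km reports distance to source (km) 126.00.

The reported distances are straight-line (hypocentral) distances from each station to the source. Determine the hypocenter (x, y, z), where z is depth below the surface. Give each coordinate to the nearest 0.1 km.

Each station gives a sphere (x−x_i)² + (y−y_i)² + z² = d_i² (stations at z=0).
Subtracting the HAWA sphere from KCC and OCWA: z² cancels, leaving linear equations in x and y:
-432.0 x + 454.8 y = -29688.72
151.0 x + 119.6 y = -847.59
Solving: x ≈ 26.302, y ≈ -40.295 km (keep extra digits for the depth step; rounded: 26.3, -40.3).
Then from the HAWA sphere: z² = 56.04² − (x − 49.0)² − (y + 68.0)² with x = 26.302, y = -40.295, so z ≈ 43.101 ≈ 43.1 km.

x ≈ 26.3 km, y ≈ -40.3 km, depth ≈ 43.1 km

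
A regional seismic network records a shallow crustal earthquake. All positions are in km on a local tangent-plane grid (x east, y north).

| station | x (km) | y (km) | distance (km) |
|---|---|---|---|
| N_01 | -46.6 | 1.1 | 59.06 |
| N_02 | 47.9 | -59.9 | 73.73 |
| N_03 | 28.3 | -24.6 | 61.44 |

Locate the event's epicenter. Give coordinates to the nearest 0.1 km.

Circle about each station: (x + 46.6)² + (y − 1.1)² = 59.06²; (x − 47.9)² + (y + 59.9)² = 73.73²; (x − 28.3)² + (y + 24.6)² = 61.44².
Subtracting pairs of circle equations eliminates x²+y² and gives linear equations (the radical axes):
189.0 x − 122.0 y = 1761.62
149.8 x − 51.4 y = -1053.51
Solving the 2×2 system: x ≈ -25.6, y ≈ -54.1 km.
Check against N_01 (with the unrounded x, y): √((x + 46.6)²+(y − 1.1)²) = 59.05 ≈ 59.06 km. ✓

x ≈ -25.6 km, y ≈ -54.1 km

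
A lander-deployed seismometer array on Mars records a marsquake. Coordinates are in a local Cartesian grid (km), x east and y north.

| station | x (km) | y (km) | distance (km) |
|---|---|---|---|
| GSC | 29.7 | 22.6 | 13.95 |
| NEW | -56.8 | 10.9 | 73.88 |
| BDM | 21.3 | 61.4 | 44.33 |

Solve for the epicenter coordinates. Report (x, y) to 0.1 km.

Circle about each station: (x − 29.7)² + (y − 22.6)² = 13.95²; (x + 56.8)² + (y − 10.9)² = 73.88²; (x − 21.3)² + (y − 61.4)² = 44.33².
Subtracting pairs of circle equations eliminates x²+y² and gives linear equations (the radical axes):
-173.0 x − 23.4 y = -3311.45
-16.8 x + 77.6 y = 1060.25
Solving the 2×2 system: x ≈ 16.8, y ≈ 17.3 km.
Check against GSC (with the unrounded x, y): √((x − 29.7)²+(y − 22.6)²) = 13.94 ≈ 13.95 km. ✓

(16.8, 17.3)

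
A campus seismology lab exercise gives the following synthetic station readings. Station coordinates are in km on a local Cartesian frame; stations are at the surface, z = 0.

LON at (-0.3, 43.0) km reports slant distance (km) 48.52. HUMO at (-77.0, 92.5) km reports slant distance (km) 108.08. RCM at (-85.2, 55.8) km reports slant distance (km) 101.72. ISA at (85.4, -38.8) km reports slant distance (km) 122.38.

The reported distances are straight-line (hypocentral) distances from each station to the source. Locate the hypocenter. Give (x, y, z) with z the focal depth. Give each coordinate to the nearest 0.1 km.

(2.5, 37.3, 48.1)

Each station gives a sphere (x−x_i)² + (y−y_i)² + z² = d_i² (stations at z=0).
Subtracting the LON sphere from HUMO and RCM: z² cancels, leaving linear equations in x and y:
-153.4 x + 99.0 y = 3309.06
-169.8 x + 25.6 y = 530.82
Solving: x ≈ 2.496, y ≈ 37.293 km (keep extra digits for the depth step; rounded: 2.5, 37.3).
Then from the LON sphere: z² = 48.52² − (x + 0.3)² − (y − 43.0)² with x = 2.496, y = 37.293, so z ≈ 48.102 ≈ 48.1 km.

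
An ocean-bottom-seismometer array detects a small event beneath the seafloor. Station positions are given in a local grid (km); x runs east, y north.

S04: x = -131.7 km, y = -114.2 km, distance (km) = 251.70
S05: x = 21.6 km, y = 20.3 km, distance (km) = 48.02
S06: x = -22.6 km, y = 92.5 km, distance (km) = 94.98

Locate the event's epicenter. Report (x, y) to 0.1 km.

Circle about each station: (x + 131.7)² + (y + 114.2)² = 251.70²; (x − 21.6)² + (y − 20.3)² = 48.02²; (x + 22.6)² + (y − 92.5)² = 94.98².
Subtracting the S04 equation from the S05 and S06 equations removes the quadratic terms:
306.6 x + 269.0 y = 31539.09
218.2 x + 413.4 y = 33012.17
Solving the 2×2 system: x ≈ 61.1, y ≈ 47.6 km.

(61.1, 47.6)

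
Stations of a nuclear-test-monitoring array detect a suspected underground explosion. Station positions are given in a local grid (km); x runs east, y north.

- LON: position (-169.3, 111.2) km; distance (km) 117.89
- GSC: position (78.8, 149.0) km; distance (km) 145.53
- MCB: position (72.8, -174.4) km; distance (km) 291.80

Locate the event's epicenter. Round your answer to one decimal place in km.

x ≈ -53.6 km, y ≈ 88.6 km

Circle about each station: (x + 169.3)² + (y − 111.2)² = 117.89²; (x − 78.8)² + (y − 149.0)² = 145.53²; (x − 72.8)² + (y + 174.4)² = 291.80².
Subtracting pairs of circle equations eliminates x²+y² and gives linear equations (the radical axes):
496.2 x + 75.6 y = -19898.42
484.2 x − 571.2 y = -76561.92
Solving the 2×2 system: x ≈ -53.6, y ≈ 88.6 km.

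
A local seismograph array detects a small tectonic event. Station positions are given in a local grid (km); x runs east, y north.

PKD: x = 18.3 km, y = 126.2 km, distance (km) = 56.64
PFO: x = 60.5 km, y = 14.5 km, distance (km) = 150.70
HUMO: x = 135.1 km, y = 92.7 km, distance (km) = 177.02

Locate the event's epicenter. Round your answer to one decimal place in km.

Circle about each station: (x − 18.3)² + (y − 126.2)² = 56.64²; (x − 60.5)² + (y − 14.5)² = 150.70²; (x − 135.1)² + (y − 92.7)² = 177.02².
Subtracting pairs of circle equations eliminates x²+y² and gives linear equations (the radical axes):
84.4 x − 223.4 y = -31893.23
233.6 x − 67.0 y = -17544.02
Solving the 2×2 system: x ≈ -38.3, y ≈ 128.3 km.

-38.3 km east, 128.3 km north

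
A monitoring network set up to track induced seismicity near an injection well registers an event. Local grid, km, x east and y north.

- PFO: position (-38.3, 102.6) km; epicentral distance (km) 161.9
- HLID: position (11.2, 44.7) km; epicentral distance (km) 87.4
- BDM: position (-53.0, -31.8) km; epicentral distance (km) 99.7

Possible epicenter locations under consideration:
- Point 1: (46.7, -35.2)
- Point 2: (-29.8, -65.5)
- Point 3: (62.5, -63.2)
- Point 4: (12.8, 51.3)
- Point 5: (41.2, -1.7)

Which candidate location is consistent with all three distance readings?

For each candidate, compare |candidate − station| to the reported distance:
Point 1: residuals PFO 0.0, HLID 0.0, BDM 0.1 → max 0.1 km
Point 2: residuals PFO 6.4, HLID 30.2, BDM 58.8 → max 58.8 km
Point 3: residuals PFO 32.1, HLID 32.1, BDM 20.0 → max 32.1 km
Point 4: residuals PFO 89.5, HLID 80.6, BDM 6.3 → max 89.5 km
Point 5: residuals PFO 30.8, HLID 32.1, BDM 0.8 → max 32.1 km
Only Point 1 has all residuals ≈ 0.

Point 1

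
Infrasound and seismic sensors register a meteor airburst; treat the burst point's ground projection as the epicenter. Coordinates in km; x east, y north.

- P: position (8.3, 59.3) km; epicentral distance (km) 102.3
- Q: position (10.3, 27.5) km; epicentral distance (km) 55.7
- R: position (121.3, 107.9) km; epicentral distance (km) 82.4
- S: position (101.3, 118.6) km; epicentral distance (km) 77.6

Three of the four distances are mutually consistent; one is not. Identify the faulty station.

Solve using three stations at a time. Using Q, R, S (subtract circle equations pairwise → linear system) gives (x, y) ≈ (59.9, 53.0).
Distances from that point to each station vs reported:
  P: calculated 51.9 vs reported 102.3 → residual 50.4 km
  Q: calculated 55.7 vs reported 55.7 → residual 0.0 km
  R: calculated 82.4 vs reported 82.4 → residual 0.0 km
  S: calculated 77.6 vs reported 77.6 → residual 0.0 km
Q, R, S are mutually consistent (residuals ≈ 0); P is off by 50.4 km.

P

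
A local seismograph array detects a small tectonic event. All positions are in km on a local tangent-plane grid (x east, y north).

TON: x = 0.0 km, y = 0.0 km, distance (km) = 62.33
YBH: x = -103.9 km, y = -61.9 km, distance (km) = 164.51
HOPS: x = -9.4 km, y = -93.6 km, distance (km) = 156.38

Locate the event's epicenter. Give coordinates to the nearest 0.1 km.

Circle about each station: x² + y² = 62.33²; (x + 103.9)² + (y + 61.9)² = 164.51²; (x + 9.4)² + (y + 93.6)² = 156.38².
Subtracting the TON equation from the YBH and HOPS equations removes the quadratic terms:
-207.8 x − 123.8 y = -8551.69
-18.8 x − 187.2 y = -11720.36
Solving the 2×2 system: x ≈ 4.1, y ≈ 62.2 km.

4.1 km east, 62.2 km north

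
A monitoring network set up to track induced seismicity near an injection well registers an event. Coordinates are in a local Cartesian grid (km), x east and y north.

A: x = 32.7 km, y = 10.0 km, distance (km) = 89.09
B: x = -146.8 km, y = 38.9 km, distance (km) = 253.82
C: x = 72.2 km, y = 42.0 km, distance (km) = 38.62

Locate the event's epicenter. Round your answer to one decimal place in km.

(106.1, 60.5)

Circle about each station: (x − 32.7)² + (y − 10.0)² = 89.09²; (x + 146.8)² + (y − 38.9)² = 253.82²; (x − 72.2)² + (y − 42.0)² = 38.62².
Subtracting the A equation from the B and C equations removes the quadratic terms:
-359.0 x + 57.8 y = -34593.40
79.0 x + 64.0 y = 12253.07
Solving the 2×2 system: x ≈ 106.1, y ≈ 60.5 km.
Check against A (with the unrounded x, y): √((x − 32.7)²+(y − 10.0)²) = 89.09 ≈ 89.09 km. ✓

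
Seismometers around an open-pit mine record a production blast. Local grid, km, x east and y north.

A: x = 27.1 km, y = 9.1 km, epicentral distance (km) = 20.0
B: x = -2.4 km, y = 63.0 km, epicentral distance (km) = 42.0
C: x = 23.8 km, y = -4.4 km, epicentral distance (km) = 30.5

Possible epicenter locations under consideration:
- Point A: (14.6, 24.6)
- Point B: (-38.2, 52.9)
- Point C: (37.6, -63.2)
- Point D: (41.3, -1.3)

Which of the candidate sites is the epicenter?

Point A

For each candidate, compare |candidate − station| to the reported distance:
Point A: residuals A 0.1, B 0.0, C 0.1 → max 0.1 km
Point B: residuals A 58.6, B 4.8, C 53.9 → max 58.6 km
Point C: residuals A 53.1, B 90.4, C 29.9 → max 90.4 km
Point D: residuals A 2.4, B 35.7, C 12.7 → max 35.7 km
Only Point A has all residuals ≈ 0.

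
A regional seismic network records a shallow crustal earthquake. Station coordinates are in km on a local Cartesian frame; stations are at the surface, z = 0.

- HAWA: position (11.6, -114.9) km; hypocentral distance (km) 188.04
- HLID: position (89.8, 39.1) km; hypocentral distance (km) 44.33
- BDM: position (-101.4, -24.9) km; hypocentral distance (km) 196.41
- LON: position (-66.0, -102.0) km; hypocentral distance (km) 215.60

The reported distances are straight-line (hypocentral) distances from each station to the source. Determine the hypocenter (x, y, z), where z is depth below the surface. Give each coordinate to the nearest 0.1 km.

Each station gives a sphere (x−x_i)² + (y−y_i)² + z² = d_i² (stations at z=0).
Subtracting the HAWA sphere from HLID and BDM: z² cancels, leaving linear equations in x and y:
156.4 x + 308.0 y = 29650.17
-226.0 x + 180.0 y = -5652.45
Solving: x ≈ 72.402, y ≈ 59.502 km (keep extra digits for the depth step; rounded: 72.4, 59.5).
Then from the HAWA sphere: z² = 188.04² − (x − 11.6)² − (y + 114.9)² with x = 72.402, y = 59.502, so z ≈ 35.300 ≈ 35.3 km.

x ≈ 72.4 km, y ≈ 59.5 km, depth ≈ 35.3 km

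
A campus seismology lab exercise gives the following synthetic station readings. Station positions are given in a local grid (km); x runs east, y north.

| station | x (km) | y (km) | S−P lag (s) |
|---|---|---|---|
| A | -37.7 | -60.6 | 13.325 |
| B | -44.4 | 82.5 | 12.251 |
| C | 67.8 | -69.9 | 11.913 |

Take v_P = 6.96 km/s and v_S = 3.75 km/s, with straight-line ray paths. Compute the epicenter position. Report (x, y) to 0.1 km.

Distance from S−P lag: d = Δt · v_P v_S / (v_P − v_S) = Δt · (6.96·3.75)/(6.96−3.75) ≈ 8.1308·Δt.
So d_A = 108.34, d_B = 99.61, d_C = 96.86 km.
Circle about each station: (x + 37.7)² + (y + 60.6)² = 108.34²; (x + 44.4)² + (y − 82.5)² = 99.61²; (x − 67.8)² + (y + 69.9)² = 96.86².
Subtracting the A equation from the B and C equations removes the quadratic terms:
-13.4 x + 286.2 y = 5499.36
211.0 x − 18.6 y = 6744.90
Solving the 2×2 system: x ≈ 33.8, y ≈ 20.8 km.

33.8 km east, 20.8 km north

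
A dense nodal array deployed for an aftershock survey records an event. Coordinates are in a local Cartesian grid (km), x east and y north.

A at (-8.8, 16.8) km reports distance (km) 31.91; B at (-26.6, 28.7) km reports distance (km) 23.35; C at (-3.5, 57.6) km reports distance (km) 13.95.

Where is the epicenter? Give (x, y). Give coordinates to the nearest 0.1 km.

Circle about each station: (x + 8.8)² + (y − 16.8)² = 31.91²; (x + 26.6)² + (y − 28.7)² = 23.35²; (x + 3.5)² + (y − 57.6)² = 13.95².
Subtracting the A equation from the B and C equations removes the quadratic terms:
-35.6 x + 23.8 y = 1644.60
10.6 x + 81.6 y = 3793.98
Solving the 2×2 system: x ≈ -13.9, y ≈ 48.3 km.

x ≈ -13.9 km, y ≈ 48.3 km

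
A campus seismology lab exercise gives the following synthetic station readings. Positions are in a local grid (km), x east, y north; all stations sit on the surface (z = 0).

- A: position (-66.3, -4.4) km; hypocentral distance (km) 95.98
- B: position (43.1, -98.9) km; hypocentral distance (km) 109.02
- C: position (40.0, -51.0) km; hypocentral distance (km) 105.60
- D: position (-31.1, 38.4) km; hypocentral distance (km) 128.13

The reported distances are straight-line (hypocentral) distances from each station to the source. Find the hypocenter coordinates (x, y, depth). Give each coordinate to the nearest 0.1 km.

Each station gives a sphere (x−x_i)² + (y−y_i)² + z² = d_i² (stations at z=0).
Subtracting the A sphere from B and C: z² cancels, leaving linear equations in x and y:
218.8 x − 189.0 y = 4550.57
212.6 x − 93.2 y = -2153.25
Solving: x ≈ -41.996, y ≈ -72.695 km (keep extra digits for the depth step; rounded: -42.0, -72.7).
Then from the A sphere: z² = 95.98² − (x + 66.3)² − (y + 4.4)² with x = -41.996, y = -72.695, so z ≈ 62.907 ≈ 62.9 km.
Check against D (with the unrounded solution): distance 128.13 ≈ 128.13 km. ✓

x ≈ -42.0 km, y ≈ -72.7 km, depth ≈ 62.9 km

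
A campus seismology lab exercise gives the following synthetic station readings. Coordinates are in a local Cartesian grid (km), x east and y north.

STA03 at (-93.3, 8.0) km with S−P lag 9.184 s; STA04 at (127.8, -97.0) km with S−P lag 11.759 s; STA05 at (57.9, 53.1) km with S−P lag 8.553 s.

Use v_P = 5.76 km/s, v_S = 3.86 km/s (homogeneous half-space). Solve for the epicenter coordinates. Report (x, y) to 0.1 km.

Distance from S−P lag: d = Δt · v_P v_S / (v_P − v_S) = Δt · (5.76·3.86)/(5.76−3.86) ≈ 11.7019·Δt.
So d_STA03 = 107.47, d_STA04 = 137.60, d_STA05 = 100.09 km.
Circle about each station: (x + 93.3)² + (y − 8.0)² = 107.47²; (x − 127.8)² + (y + 97.0)² = 137.60²; (x − 57.9)² + (y − 53.1)² = 100.09².
Subtracting the STA03 equation from the STA04 and STA05 equations removes the quadratic terms:
442.2 x − 210.0 y = 9588.99
302.4 x + 90.2 y = -1065.08
Solving the 2×2 system: x ≈ 6.2, y ≈ -32.6 km.

6.2 km east, -32.6 km north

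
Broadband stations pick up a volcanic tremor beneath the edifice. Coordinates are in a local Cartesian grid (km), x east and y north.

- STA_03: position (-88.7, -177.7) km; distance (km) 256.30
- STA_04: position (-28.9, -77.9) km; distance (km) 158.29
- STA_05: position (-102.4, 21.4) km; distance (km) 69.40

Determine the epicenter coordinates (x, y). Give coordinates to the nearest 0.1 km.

Circle about each station: (x + 88.7)² + (y + 177.7)² = 256.30²; (x + 28.9)² + (y + 77.9)² = 158.29²; (x + 102.4)² + (y − 21.4)² = 69.40².
Subtracting the STA_03 equation from the STA_04 and STA_05 equations removes the quadratic terms:
119.6 x + 199.6 y = 8092.61
-27.4 x + 398.2 y = 32372.07
Solving the 2×2 system: x ≈ -61.0, y ≈ 77.1 km.

x ≈ -61.0 km, y ≈ 77.1 km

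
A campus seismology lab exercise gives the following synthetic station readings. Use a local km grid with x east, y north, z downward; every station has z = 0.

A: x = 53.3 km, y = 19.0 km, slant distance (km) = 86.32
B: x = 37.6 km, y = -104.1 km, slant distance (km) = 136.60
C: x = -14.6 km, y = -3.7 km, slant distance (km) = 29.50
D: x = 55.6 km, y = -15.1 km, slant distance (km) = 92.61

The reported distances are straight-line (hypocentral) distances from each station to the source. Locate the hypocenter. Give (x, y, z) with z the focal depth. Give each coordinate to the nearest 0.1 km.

Each station gives a sphere (x−x_i)² + (y−y_i)² + z² = d_i² (stations at z=0).
Subtracting the A sphere from B and C: z² cancels, leaving linear equations in x and y:
-31.4 x − 246.2 y = -2159.74
-135.8 x − 45.4 y = 3605.85
Solving: x ≈ -30.799, y ≈ 12.700 km (keep extra digits for the depth step; rounded: -30.8, 12.7).
Then from the A sphere: z² = 86.32² − (x − 53.3)² − (y − 19.0)² with x = -30.799, y = 12.700, so z ≈ 18.407 ≈ 18.4 km.

x ≈ -30.8 km, y ≈ 12.7 km, depth ≈ 18.4 km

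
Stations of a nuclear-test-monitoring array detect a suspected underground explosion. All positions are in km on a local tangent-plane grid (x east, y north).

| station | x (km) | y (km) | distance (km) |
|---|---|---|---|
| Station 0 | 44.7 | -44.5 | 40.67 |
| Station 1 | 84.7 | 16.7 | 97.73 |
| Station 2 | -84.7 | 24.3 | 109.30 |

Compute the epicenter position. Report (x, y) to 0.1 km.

Circle about each station: (x − 44.7)² + (y + 44.5)² = 40.67²; (x − 84.7)² + (y − 16.7)² = 97.73²; (x + 84.7)² + (y − 24.3)² = 109.30².
Subtracting pairs of circle equations eliminates x²+y² and gives linear equations (the radical axes):
80.0 x + 122.4 y = -4422.46
-258.8 x + 137.6 y = -6506.20
Solving the 2×2 system: x ≈ 4.4, y ≈ -39.0 km.

(4.4, -39.0)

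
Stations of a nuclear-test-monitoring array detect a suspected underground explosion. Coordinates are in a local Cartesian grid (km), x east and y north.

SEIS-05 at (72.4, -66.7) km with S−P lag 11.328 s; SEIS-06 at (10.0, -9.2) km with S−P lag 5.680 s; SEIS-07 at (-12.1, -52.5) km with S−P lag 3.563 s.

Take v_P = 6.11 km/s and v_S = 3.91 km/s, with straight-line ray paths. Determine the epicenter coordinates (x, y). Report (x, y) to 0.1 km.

Distance from S−P lag: d = Δt · v_P v_S / (v_P − v_S) = Δt · (6.11·3.91)/(6.11−3.91) ≈ 10.8591·Δt.
So d_SEIS-05 = 123.01, d_SEIS-06 = 61.68, d_SEIS-07 = 38.69 km.
Circle about each station: (x − 72.4)² + (y + 66.7)² = 123.01²; (x − 10.0)² + (y + 9.2)² = 61.68²; (x + 12.1)² + (y + 52.5)² = 38.69².
Subtracting pairs of circle equations eliminates x²+y² and gives linear equations (the radical axes):
-124.8 x + 115.0 y = 1821.03
-169.0 x + 28.4 y = 6846.55
Solving the 2×2 system: x ≈ -46.3, y ≈ -34.4 km.
Check against SEIS-05 (with the unrounded x, y): √((x − 72.4)²+(y + 66.7)²) = 123.01 ≈ 123.01 km. ✓

(-46.3, -34.4)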